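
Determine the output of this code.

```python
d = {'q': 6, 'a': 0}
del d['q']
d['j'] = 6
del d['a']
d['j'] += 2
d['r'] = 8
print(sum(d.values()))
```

16

del 'q' → {'a': 0}
d['j'] = 6 → {'a': 0, 'j': 6}
del 'a' → {'j': 6}
d['j'] = 6+2 = 8 → {'j': 8}
d['r'] = 8 → {'j': 8, 'r': 8}
sum of values = 16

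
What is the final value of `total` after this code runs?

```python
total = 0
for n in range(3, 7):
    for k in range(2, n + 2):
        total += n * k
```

n=3,k=2: total = 0+6 = 6
n=3,k=3: total = 6+9 = 15
n=3,k=4: total = 15+12 = 27
n=4,k=2: total = 27+8 = 35
n=4,k=3: total = 35+12 = 47
n=4,k=4: total = 47+16 = 63
n=4,k=5: total = 63+20 = 83
n=5,k=2: total = 83+10 = 93
n=5,k=3: total = 93+15 = 108
n=5,k=4: total = 108+20 = 128
n=5,k=5: total = 128+25 = 153
n=5,k=6: total = 153+30 = 183
n=6,k=2: total = 183+12 = 195
n=6,k=3: total = 195+18 = 213
n=6,k=4: total = 213+24 = 237
n=6,k=5: total = 237+30 = 267
n=6,k=6: total = 267+36 = 303
n=6,k=7: total = 303+42 = 345

345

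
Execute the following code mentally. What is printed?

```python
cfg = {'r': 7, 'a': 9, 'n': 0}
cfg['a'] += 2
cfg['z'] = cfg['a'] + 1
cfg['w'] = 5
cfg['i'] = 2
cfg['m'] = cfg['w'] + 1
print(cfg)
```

cfg['a'] = 9+2 = 11 → {'r': 7, 'a': 11, 'n': 0}
cfg['z'] = cfg['a']+1 = 12 → {'r': 7, 'a': 11, 'n': 0, 'z': 12}
cfg['w'] = 5 → {'r': 7, 'a': 11, 'n': 0, 'z': 12, 'w': 5}
cfg['i'] = 2 → {'r': 7, 'a': 11, 'n': 0, 'z': 12, 'w': 5, 'i': 2}
cfg['m'] = cfg['w']+1 = 6 → {'r': 7, 'a': 11, 'n': 0, 'z': 12, 'w': 5, 'i': 2, 'm': 6}

{'r': 7, 'a': 11, 'n': 0, 'z': 12, 'w': 5, 'i': 2, 'm': 6}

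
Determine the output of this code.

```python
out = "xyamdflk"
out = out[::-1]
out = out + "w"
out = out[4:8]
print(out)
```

mayx

reverse → 'klfdmayx'
+ 'w' → 'klfdmayxw'
slice [4:8] → 'mayx'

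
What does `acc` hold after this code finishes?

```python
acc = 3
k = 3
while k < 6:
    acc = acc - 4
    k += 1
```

k=3: acc = 3-4 = -1
k=4: acc = (-1)-4 = -5
k=5: acc = (-5)-4 = -9

-9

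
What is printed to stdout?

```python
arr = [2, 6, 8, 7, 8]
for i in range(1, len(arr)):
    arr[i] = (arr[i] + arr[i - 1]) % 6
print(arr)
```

[2, 2, 4, 5, 1]

i=1: arr[1] = (6+2)%6 = 2 → [2, 2, 8, 7, 8]
i=2: arr[2] = (8+2)%6 = 4 → [2, 2, 4, 7, 8]
i=3: arr[3] = (7+4)%6 = 5 → [2, 2, 4, 5, 8]
i=4: arr[4] = (8+5)%6 = 1 → [2, 2, 4, 5, 1]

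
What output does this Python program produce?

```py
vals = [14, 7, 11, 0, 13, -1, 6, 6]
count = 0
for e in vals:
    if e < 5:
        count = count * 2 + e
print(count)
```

-1

e=14: not <5
e=7: not <5
e=11: not <5
e=0: <5, count = 0*2+0 = 0
e=13: not <5
e=-1: <5, count = 0*2+(-1) = -1
e=6: not <5
e=6: not <5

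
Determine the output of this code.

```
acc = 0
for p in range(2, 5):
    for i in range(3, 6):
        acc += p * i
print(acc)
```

108

p=2,i=3: acc = 0+6 = 6
p=2,i=4: acc = 6+8 = 14
p=2,i=5: acc = 14+10 = 24
p=3,i=3: acc = 24+9 = 33
p=3,i=4: acc = 33+12 = 45
p=3,i=5: acc = 45+15 = 60
p=4,i=3: acc = 60+12 = 72
p=4,i=4: acc = 72+16 = 88
p=4,i=5: acc = 88+20 = 108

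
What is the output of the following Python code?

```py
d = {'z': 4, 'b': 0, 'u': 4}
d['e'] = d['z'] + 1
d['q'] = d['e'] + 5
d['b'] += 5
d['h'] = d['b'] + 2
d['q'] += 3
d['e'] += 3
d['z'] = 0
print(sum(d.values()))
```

d['e'] = d['z']+1 = 5 → {'z': 4, 'b': 0, 'u': 4, 'e': 5}
d['q'] = d['e']+5 = 10 → {'z': 4, 'b': 0, 'u': 4, 'e': 5, 'q': 10}
d['b'] = 0+5 = 5 → {'z': 4, 'b': 5, 'u': 4, 'e': 5, 'q': 10}
d['h'] = d['b']+2 = 7 → {'z': 4, 'b': 5, 'u': 4, 'e': 5, 'q': 10, 'h': 7}
d['q'] = 10+3 = 13 → {'z': 4, 'b': 5, 'u': 4, 'e': 5, 'q': 13, 'h': 7}
d['e'] = 5+3 = 8 → {'z': 4, 'b': 5, 'u': 4, 'e': 8, 'q': 13, 'h': 7}
d['z'] = 0 → {'z': 0, 'b': 5, 'u': 4, 'e': 8, 'q': 13, 'h': 7}
sum of values = 37

37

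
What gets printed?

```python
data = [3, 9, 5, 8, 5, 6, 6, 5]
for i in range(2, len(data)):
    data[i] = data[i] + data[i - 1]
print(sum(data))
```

191

i=2: data[2] = 5+9 = 14 → [3, 9, 14, 8, 5, 6, 6, 5]
i=3: data[3] = 8+14 = 22 → [3, 9, 14, 22, 5, 6, 6, 5]
i=4: data[4] = 5+22 = 27 → [3, 9, 14, 22, 27, 6, 6, 5]
i=5: data[5] = 6+27 = 33 → [3, 9, 14, 22, 27, 33, 6, 5]
i=6: data[6] = 6+33 = 39 → [3, 9, 14, 22, 27, 33, 39, 5]
i=7: data[7] = 5+39 = 44 → [3, 9, 14, 22, 27, 33, 39, 44]
sum = 191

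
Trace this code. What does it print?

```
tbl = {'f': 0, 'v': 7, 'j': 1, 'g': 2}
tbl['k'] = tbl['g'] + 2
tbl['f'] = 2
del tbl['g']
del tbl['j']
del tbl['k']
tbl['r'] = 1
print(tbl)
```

{'f': 2, 'v': 7, 'r': 1}

tbl['k'] = tbl['g']+2 = 4 → {'f': 0, 'v': 7, 'j': 1, 'g': 2, 'k': 4}
tbl['f'] = 2 → {'f': 2, 'v': 7, 'j': 1, 'g': 2, 'k': 4}
del 'g' → {'f': 2, 'v': 7, 'j': 1, 'k': 4}
del 'j' → {'f': 2, 'v': 7, 'k': 4}
del 'k' → {'f': 2, 'v': 7}
tbl['r'] = 1 → {'f': 2, 'v': 7, 'r': 1}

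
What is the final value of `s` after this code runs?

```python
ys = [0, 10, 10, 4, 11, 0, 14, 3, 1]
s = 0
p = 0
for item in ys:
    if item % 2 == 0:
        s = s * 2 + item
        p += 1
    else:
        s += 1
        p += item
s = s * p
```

item=0: even, s = 0*2+0 = 0; p=1
item=10: even, s = 0*2+10 = 10; p=2
item=10: even, s = 10*2+10 = 30; p=3
item=4: even, s = 30*2+4 = 64; p=4
item=11: not even, s = 64+1 = 65; p=15
item=0: even, s = 65*2+0 = 130; p=16
item=14: even, s = 130*2+14 = 274; p=17
item=3: not even, s = 274+1 = 275; p=20
item=1: not even, s = 275+1 = 276; p=21
s*p = 276*21 = 5796

5796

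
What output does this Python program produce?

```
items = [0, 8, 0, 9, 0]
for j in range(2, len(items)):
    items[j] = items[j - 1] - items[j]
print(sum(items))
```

14

j=2: items[2] = 8-0 = 8 → [0, 8, 8, 9, 0]
j=3: items[3] = 8-9 = -1 → [0, 8, 8, -1, 0]
j=4: items[4] = (-1)-0 = -1 → [0, 8, 8, -1, -1]
sum = 14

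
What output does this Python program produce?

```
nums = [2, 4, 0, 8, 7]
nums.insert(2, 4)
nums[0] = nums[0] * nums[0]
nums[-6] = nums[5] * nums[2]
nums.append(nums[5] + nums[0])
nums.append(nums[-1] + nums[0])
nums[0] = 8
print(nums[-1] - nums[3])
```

63

insert 4 at 2 → [2, 4, 4, 0, 8, 7]
nums[0] = nums[0]*nums[0] = 2*2 = 4 → [4, 4, 4, 0, 8, 7]
nums[-6] = nums[5]*nums[2] = 7*4 = 28 → [28, 4, 4, 0, 8, 7]
append nums[5]+nums[0] = 7+28 = 35 → [28, 4, 4, 0, 8, 7, 35]
append nums[-1]+nums[0] = 35+28 = 63 → [28, 4, 4, 0, 8, 7, 35, 63]
nums[0] = 8 → [8, 4, 4, 0, 8, 7, 35, 63]
nums[-1]-nums[3] = 63-0 = 63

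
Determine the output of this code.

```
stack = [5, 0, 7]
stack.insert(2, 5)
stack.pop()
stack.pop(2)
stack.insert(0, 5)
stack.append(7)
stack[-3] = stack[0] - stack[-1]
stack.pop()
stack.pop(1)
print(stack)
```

insert 5 at 2 → [5, 0, 5, 7]
pop() removes 7 → [5, 0, 5]
pop(2) removes 5 → [5, 0]
insert 5 at 0 → [5, 5, 0]
append 7 → [5, 5, 0, 7]
stack[-3] = stack[0]-stack[-1] = 5-7 = -2 → [5, -2, 0, 7]
pop() removes 7 → [5, -2, 0]
pop(1) removes -2 → [5, 0]

[5, 0]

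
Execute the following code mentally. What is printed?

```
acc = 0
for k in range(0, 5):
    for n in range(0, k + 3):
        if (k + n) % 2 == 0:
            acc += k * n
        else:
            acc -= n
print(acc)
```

69

k=0,n=0: even sum, acc = 0+0 = 0
k=0,n=1: odd sum, acc = 0-1 = -1
k=0,n=2: even sum, acc = (-1)+0 = -1
k=1,n=0: odd sum, acc = (-1)-0 = -1
k=1,n=1: even sum, acc = (-1)+1 = 0
k=1,n=2: odd sum, acc = 0-2 = -2
k=1,n=3: even sum, acc = (-2)+3 = 1
k=2,n=0: even sum, acc = 1+0 = 1
k=2,n=1: odd sum, acc = 1-1 = 0
k=2,n=2: even sum, acc = 0+4 = 4
k=2,n=3: odd sum, acc = 4-3 = 1
k=2,n=4: even sum, acc = 1+8 = 9
k=3,n=0: odd sum, acc = 9-0 = 9
k=3,n=1: even sum, acc = 9+3 = 12
k=3,n=2: odd sum, acc = 12-2 = 10
k=3,n=3: even sum, acc = 10+9 = 19
k=3,n=4: odd sum, acc = 19-4 = 15
k=3,n=5: even sum, acc = 15+15 = 30
k=4,n=0: even sum, acc = 30+0 = 30
k=4,n=1: odd sum, acc = 30-1 = 29
k=4,n=2: even sum, acc = 29+8 = 37
k=4,n=3: odd sum, acc = 37-3 = 34
k=4,n=4: even sum, acc = 34+16 = 50
k=4,n=5: odd sum, acc = 50-5 = 45
k=4,n=6: even sum, acc = 45+24 = 69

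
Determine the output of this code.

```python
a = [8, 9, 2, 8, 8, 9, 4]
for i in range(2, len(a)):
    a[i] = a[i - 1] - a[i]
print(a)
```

[8, 9, 7, -1, -9, -18, -22]

i=2: a[2] = 9-2 = 7 → [8, 9, 7, 8, 8, 9, 4]
i=3: a[3] = 7-8 = -1 → [8, 9, 7, -1, 8, 9, 4]
i=4: a[4] = (-1)-8 = -9 → [8, 9, 7, -1, -9, 9, 4]
i=5: a[5] = (-9)-9 = -18 → [8, 9, 7, -1, -9, -18, 4]
i=6: a[6] = (-18)-4 = -22 → [8, 9, 7, -1, -9, -18, -22]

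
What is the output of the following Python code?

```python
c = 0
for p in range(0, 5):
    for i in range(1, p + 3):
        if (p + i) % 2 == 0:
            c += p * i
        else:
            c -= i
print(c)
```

69

p=0,i=1: odd sum, c = 0-1 = -1
p=0,i=2: even sum, c = (-1)+0 = -1
p=1,i=1: even sum, c = (-1)+1 = 0
p=1,i=2: odd sum, c = 0-2 = -2
p=1,i=3: even sum, c = (-2)+3 = 1
p=2,i=1: odd sum, c = 1-1 = 0
p=2,i=2: even sum, c = 0+4 = 4
p=2,i=3: odd sum, c = 4-3 = 1
p=2,i=4: even sum, c = 1+8 = 9
p=3,i=1: even sum, c = 9+3 = 12
p=3,i=2: odd sum, c = 12-2 = 10
p=3,i=3: even sum, c = 10+9 = 19
p=3,i=4: odd sum, c = 19-4 = 15
p=3,i=5: even sum, c = 15+15 = 30
p=4,i=1: odd sum, c = 30-1 = 29
p=4,i=2: even sum, c = 29+8 = 37
p=4,i=3: odd sum, c = 37-3 = 34
p=4,i=4: even sum, c = 34+16 = 50
p=4,i=5: odd sum, c = 50-5 = 45
p=4,i=6: even sum, c = 45+24 = 69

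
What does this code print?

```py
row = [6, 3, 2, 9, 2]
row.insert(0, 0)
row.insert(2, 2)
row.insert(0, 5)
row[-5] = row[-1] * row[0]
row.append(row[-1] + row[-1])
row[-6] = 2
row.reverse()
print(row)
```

[4, 2, 9, 2, 3, 2, 6, 0, 5]

insert 0 at 0 → [0, 6, 3, 2, 9, 2]
insert 2 at 2 → [0, 6, 2, 3, 2, 9, 2]
insert 5 at 0 → [5, 0, 6, 2, 3, 2, 9, 2]
row[-5] = row[-1]*row[0] = 2*5 = 10 → [5, 0, 6, 10, 3, 2, 9, 2]
append row[-1]+row[-1] = 2+2 = 4 → [5, 0, 6, 10, 3, 2, 9, 2, 4]
row[-6] = 2 → [5, 0, 6, 2, 3, 2, 9, 2, 4]
reverse → [4, 2, 9, 2, 3, 2, 6, 0, 5]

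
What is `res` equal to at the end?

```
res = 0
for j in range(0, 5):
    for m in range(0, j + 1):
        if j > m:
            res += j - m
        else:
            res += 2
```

j=0,m=0: not 0>0, res = 0+2 = 2
j=1,m=0: 1>0, res = 2+1 = 3
j=1,m=1: not 1>1, res = 3+2 = 5
j=2,m=0: 2>0, res = 5+2 = 7
j=2,m=1: 2>1, res = 7+1 = 8
j=2,m=2: not 2>2, res = 8+2 = 10
j=3,m=0: 3>0, res = 10+3 = 13
j=3,m=1: 3>1, res = 13+2 = 15
j=3,m=2: 3>2, res = 15+1 = 16
j=3,m=3: not 3>3, res = 16+2 = 18
j=4,m=0: 4>0, res = 18+4 = 22
j=4,m=1: 4>1, res = 22+3 = 25
j=4,m=2: 4>2, res = 25+2 = 27
j=4,m=3: 4>3, res = 27+1 = 28
j=4,m=4: not 4>4, res = 28+2 = 30

30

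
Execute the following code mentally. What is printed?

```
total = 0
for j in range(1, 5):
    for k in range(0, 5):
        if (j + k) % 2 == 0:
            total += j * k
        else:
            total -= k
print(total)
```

32

j=1,k=0: odd sum, total = 0-0 = 0
j=1,k=1: even sum, total = 0+1 = 1
j=1,k=2: odd sum, total = 1-2 = -1
j=1,k=3: even sum, total = (-1)+3 = 2
j=1,k=4: odd sum, total = 2-4 = -2
j=2,k=0: even sum, total = (-2)+0 = -2
j=2,k=1: odd sum, total = (-2)-1 = -3
j=2,k=2: even sum, total = (-3)+4 = 1
j=2,k=3: odd sum, total = 1-3 = -2
j=2,k=4: even sum, total = (-2)+8 = 6
j=3,k=0: odd sum, total = 6-0 = 6
j=3,k=1: even sum, total = 6+3 = 9
j=3,k=2: odd sum, total = 9-2 = 7
j=3,k=3: even sum, total = 7+9 = 16
j=3,k=4: odd sum, total = 16-4 = 12
j=4,k=0: even sum, total = 12+0 = 12
j=4,k=1: odd sum, total = 12-1 = 11
j=4,k=2: even sum, total = 11+8 = 19
j=4,k=3: odd sum, total = 19-3 = 16
j=4,k=4: even sum, total = 16+16 = 32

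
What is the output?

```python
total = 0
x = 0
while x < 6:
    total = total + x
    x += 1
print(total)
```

15

x=0: total = 0+0 = 0
x=1: total = 0+1 = 1
x=2: total = 1+2 = 3
x=3: total = 3+3 = 6
x=4: total = 6+4 = 10
x=5: total = 10+5 = 15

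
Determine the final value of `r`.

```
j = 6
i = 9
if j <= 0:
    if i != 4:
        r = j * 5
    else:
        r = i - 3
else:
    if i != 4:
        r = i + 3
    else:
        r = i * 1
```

j=6, i=9
j <= 0 is False; i != 4 is True
→ r = i + 3 = 12

12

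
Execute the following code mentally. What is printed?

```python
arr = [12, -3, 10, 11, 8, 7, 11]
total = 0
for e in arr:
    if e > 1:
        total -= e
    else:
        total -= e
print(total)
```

e=12: >1, total = 0-12 = -12
e=-3: not >1, total = (-12)-(-3) = -9
e=10: >1, total = (-9)-10 = -19
e=11: >1, total = (-19)-11 = -30
e=8: >1, total = (-30)-8 = -38
e=7: >1, total = (-38)-7 = -45
e=11: >1, total = (-45)-11 = -56

-56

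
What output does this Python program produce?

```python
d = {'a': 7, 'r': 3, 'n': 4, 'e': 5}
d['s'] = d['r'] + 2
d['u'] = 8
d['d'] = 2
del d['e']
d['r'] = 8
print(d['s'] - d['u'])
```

d['s'] = d['r']+2 = 5 → {'a': 7, 'r': 3, 'n': 4, 'e': 5, 's': 5}
d['u'] = 8 → {'a': 7, 'r': 3, 'n': 4, 'e': 5, 's': 5, 'u': 8}
d['d'] = 2 → {'a': 7, 'r': 3, 'n': 4, 'e': 5, 's': 5, 'u': 8, 'd': 2}
del 'e' → {'a': 7, 'r': 3, 'n': 4, 's': 5, 'u': 8, 'd': 2}
d['r'] = 8 → {'a': 7, 'r': 8, 'n': 4, 's': 5, 'u': 8, 'd': 2}
d['s']-d['u'] = 5-8 = -3

-3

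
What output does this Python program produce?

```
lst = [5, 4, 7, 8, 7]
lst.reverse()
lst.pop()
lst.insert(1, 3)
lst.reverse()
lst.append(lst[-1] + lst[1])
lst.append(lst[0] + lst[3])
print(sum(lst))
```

reverse → [7, 8, 7, 4, 5]
pop() removes 5 → [7, 8, 7, 4]
insert 3 at 1 → [7, 3, 8, 7, 4]
reverse → [4, 7, 8, 3, 7]
append lst[-1]+lst[1] = 7+7 = 14 → [4, 7, 8, 3, 7, 14]
append lst[0]+lst[3] = 4+3 = 7 → [4, 7, 8, 3, 7, 14, 7]
sum = 50

50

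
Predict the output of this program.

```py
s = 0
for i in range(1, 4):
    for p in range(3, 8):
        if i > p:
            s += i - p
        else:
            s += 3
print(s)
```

45

i=1,p=3: not 1>3, s = 0+3 = 3
i=1,p=4: not 1>4, s = 3+3 = 6
i=1,p=5: not 1>5, s = 6+3 = 9
i=1,p=6: not 1>6, s = 9+3 = 12
i=1,p=7: not 1>7, s = 12+3 = 15
i=2,p=3: not 2>3, s = 15+3 = 18
i=2,p=4: not 2>4, s = 18+3 = 21
i=2,p=5: not 2>5, s = 21+3 = 24
i=2,p=6: not 2>6, s = 24+3 = 27
i=2,p=7: not 2>7, s = 27+3 = 30
i=3,p=3: not 3>3, s = 30+3 = 33
i=3,p=4: not 3>4, s = 33+3 = 36
i=3,p=5: not 3>5, s = 36+3 = 39
i=3,p=6: not 3>6, s = 39+3 = 42
i=3,p=7: not 3>7, s = 42+3 = 45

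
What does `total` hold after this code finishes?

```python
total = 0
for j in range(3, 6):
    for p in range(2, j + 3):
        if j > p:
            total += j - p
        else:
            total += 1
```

j=3,p=2: 3>2, total = 0+1 = 1
j=3,p=3: not 3>3, total = 1+1 = 2
j=3,p=4: not 3>4, total = 2+1 = 3
j=3,p=5: not 3>5, total = 3+1 = 4
j=4,p=2: 4>2, total = 4+2 = 6
j=4,p=3: 4>3, total = 6+1 = 7
j=4,p=4: not 4>4, total = 7+1 = 8
j=4,p=5: not 4>5, total = 8+1 = 9
j=4,p=6: not 4>6, total = 9+1 = 10
j=5,p=2: 5>2, total = 10+3 = 13
j=5,p=3: 5>3, total = 13+2 = 15
j=5,p=4: 5>4, total = 15+1 = 16
j=5,p=5: not 5>5, total = 16+1 = 17
j=5,p=6: not 5>6, total = 17+1 = 18
j=5,p=7: not 5>7, total = 18+1 = 19

19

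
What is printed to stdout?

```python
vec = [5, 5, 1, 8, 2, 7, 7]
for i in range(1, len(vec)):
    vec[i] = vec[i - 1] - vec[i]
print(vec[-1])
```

i=1: vec[1] = 5-5 = 0 → [5, 0, 1, 8, 2, 7, 7]
i=2: vec[2] = 0-1 = -1 → [5, 0, -1, 8, 2, 7, 7]
i=3: vec[3] = (-1)-8 = -9 → [5, 0, -1, -9, 2, 7, 7]
i=4: vec[4] = (-9)-2 = -11 → [5, 0, -1, -9, -11, 7, 7]
i=5: vec[5] = (-11)-7 = -18 → [5, 0, -1, -9, -11, -18, 7]
i=6: vec[6] = (-18)-7 = -25 → [5, 0, -1, -9, -11, -18, -25]

-25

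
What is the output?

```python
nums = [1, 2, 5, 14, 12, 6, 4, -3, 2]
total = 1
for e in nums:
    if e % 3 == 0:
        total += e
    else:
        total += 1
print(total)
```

e=1: not %3==0, total = 1+1 = 2
e=2: not %3==0, total = 2+1 = 3
e=5: not %3==0, total = 3+1 = 4
e=14: not %3==0, total = 4+1 = 5
e=12: %3==0, total = 5+12 = 17
e=6: %3==0, total = 17+6 = 23
e=4: not %3==0, total = 23+1 = 24
e=-3: %3==0, total = 24+(-3) = 21
e=2: not %3==0, total = 21+1 = 22

22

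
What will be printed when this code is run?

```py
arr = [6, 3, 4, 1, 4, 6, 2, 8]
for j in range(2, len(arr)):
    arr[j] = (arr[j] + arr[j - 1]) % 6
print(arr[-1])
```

j=2: arr[2] = (4+3)%6 = 1 → [6, 3, 1, 1, 4, 6, 2, 8]
j=3: arr[3] = (1+1)%6 = 2 → [6, 3, 1, 2, 4, 6, 2, 8]
j=4: arr[4] = (4+2)%6 = 0 → [6, 3, 1, 2, 0, 6, 2, 8]
j=5: arr[5] = (6+0)%6 = 0 → [6, 3, 1, 2, 0, 0, 2, 8]
j=6: arr[6] = (2+0)%6 = 2 → [6, 3, 1, 2, 0, 0, 2, 8]
j=7: arr[7] = (8+2)%6 = 4 → [6, 3, 1, 2, 0, 0, 2, 4]

4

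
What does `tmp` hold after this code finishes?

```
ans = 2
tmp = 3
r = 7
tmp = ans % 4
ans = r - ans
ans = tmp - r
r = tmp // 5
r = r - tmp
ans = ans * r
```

tmp = 2%4 = 2
ans = 7-2 = 5
ans = 2-7 = -5
r = 2//5 = 0
r = 0-2 = -2
ans = (-5)*(-2) = 10

2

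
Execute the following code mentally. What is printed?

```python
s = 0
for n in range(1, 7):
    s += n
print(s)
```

21

n=1: s = 0+1 = 1
n=2: s = 1+2 = 3
n=3: s = 3+3 = 6
n=4: s = 6+4 = 10
n=5: s = 10+5 = 15
n=6: s = 15+6 = 21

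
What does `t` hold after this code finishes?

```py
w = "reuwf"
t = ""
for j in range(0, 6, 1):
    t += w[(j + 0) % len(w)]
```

j=0: add w[0]='r' → 'r'
j=1: add w[1]='e' → 're'
j=2: add w[2]='u' → 'reu'
j=3: add w[3]='w' → 'reuw'
j=4: add w[4]='f' → 'reuwf'
j=5: add w[0]='r' → 'reuwfr'

'reuwfr'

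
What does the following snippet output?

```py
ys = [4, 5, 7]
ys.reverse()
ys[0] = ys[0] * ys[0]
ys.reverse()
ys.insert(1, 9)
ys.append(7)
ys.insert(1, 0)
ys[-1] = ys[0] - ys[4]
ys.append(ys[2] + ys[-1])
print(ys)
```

reverse → [7, 5, 4]
ys[0] = ys[0]*ys[0] = 7*7 = 49 → [49, 5, 4]
reverse → [4, 5, 49]
insert 9 at 1 → [4, 9, 5, 49]
append 7 → [4, 9, 5, 49, 7]
insert 0 at 1 → [4, 0, 9, 5, 49, 7]
ys[-1] = ys[0]-ys[4] = 4-49 = -45 → [4, 0, 9, 5, 49, -45]
append ys[2]+ys[-1] = 9+(-45) = -36 → [4, 0, 9, 5, 49, -45, -36]

[4, 0, 9, 5, 49, -45, -36]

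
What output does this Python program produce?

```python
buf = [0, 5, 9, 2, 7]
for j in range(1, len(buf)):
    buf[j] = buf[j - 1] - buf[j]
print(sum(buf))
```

-58

j=1: buf[1] = 0-5 = -5 → [0, -5, 9, 2, 7]
j=2: buf[2] = (-5)-9 = -14 → [0, -5, -14, 2, 7]
j=3: buf[3] = (-14)-2 = -16 → [0, -5, -14, -16, 7]
j=4: buf[4] = (-16)-7 = -23 → [0, -5, -14, -16, -23]
sum = -58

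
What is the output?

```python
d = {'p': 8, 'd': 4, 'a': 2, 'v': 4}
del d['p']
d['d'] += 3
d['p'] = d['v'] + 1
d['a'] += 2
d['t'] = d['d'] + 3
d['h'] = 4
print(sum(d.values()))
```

del 'p' → {'d': 4, 'a': 2, 'v': 4}
d['d'] = 4+3 = 7 → {'d': 7, 'a': 2, 'v': 4}
d['p'] = d['v']+1 = 5 → {'d': 7, 'a': 2, 'v': 4, 'p': 5}
d['a'] = 2+2 = 4 → {'d': 7, 'a': 4, 'v': 4, 'p': 5}
d['t'] = d['d']+3 = 10 → {'d': 7, 'a': 4, 'v': 4, 'p': 5, 't': 10}
d['h'] = 4 → {'d': 7, 'a': 4, 'v': 4, 'p': 5, 't': 10, 'h': 4}
sum of values = 34

34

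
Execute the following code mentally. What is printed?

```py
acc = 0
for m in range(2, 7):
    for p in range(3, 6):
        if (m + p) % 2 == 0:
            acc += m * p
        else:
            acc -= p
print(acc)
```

m=2,p=3: odd sum, acc = 0-3 = -3
m=2,p=4: even sum, acc = (-3)+8 = 5
m=2,p=5: odd sum, acc = 5-5 = 0
m=3,p=3: even sum, acc = 0+9 = 9
m=3,p=4: odd sum, acc = 9-4 = 5
m=3,p=5: even sum, acc = 5+15 = 20
m=4,p=3: odd sum, acc = 20-3 = 17
m=4,p=4: even sum, acc = 17+16 = 33
m=4,p=5: odd sum, acc = 33-5 = 28
m=5,p=3: even sum, acc = 28+15 = 43
m=5,p=4: odd sum, acc = 43-4 = 39
m=5,p=5: even sum, acc = 39+25 = 64
m=6,p=3: odd sum, acc = 64-3 = 61
m=6,p=4: even sum, acc = 61+24 = 85
m=6,p=5: odd sum, acc = 85-5 = 80

80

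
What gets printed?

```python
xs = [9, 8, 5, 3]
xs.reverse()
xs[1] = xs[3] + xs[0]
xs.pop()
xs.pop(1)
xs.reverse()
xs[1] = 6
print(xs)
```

reverse → [3, 5, 8, 9]
xs[1] = xs[3]+xs[0] = 9+3 = 12 → [3, 12, 8, 9]
pop() removes 9 → [3, 12, 8]
pop(1) removes 12 → [3, 8]
reverse → [8, 3]
xs[1] = 6 → [8, 6]

[8, 6]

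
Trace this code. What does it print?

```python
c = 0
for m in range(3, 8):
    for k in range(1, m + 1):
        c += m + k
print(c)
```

215

m=3,k=1: c = 0+4 = 4
m=3,k=2: c = 4+5 = 9
m=3,k=3: c = 9+6 = 15
m=4,k=1: c = 15+5 = 20
m=4,k=2: c = 20+6 = 26
m=4,k=3: c = 26+7 = 33
m=4,k=4: c = 33+8 = 41
m=5,k=1: c = 41+6 = 47
m=5,k=2: c = 47+7 = 54
m=5,k=3: c = 54+8 = 62
m=5,k=4: c = 62+9 = 71
m=5,k=5: c = 71+10 = 81
m=6,k=1: c = 81+7 = 88
m=6,k=2: c = 88+8 = 96
m=6,k=3: c = 96+9 = 105
m=6,k=4: c = 105+10 = 115
m=6,k=5: c = 115+11 = 126
m=6,k=6: c = 126+12 = 138
m=7,k=1: c = 138+8 = 146
m=7,k=2: c = 146+9 = 155
m=7,k=3: c = 155+10 = 165
m=7,k=4: c = 165+11 = 176
m=7,k=5: c = 176+12 = 188
m=7,k=6: c = 188+13 = 201
m=7,k=7: c = 201+14 = 215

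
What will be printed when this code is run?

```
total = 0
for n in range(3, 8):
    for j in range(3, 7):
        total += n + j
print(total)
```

n=3,j=3: total = 0+6 = 6
n=3,j=4: total = 6+7 = 13
n=3,j=5: total = 13+8 = 21
n=3,j=6: total = 21+9 = 30
n=4,j=3: total = 30+7 = 37
n=4,j=4: total = 37+8 = 45
n=4,j=5: total = 45+9 = 54
n=4,j=6: total = 54+10 = 64
n=5,j=3: total = 64+8 = 72
n=5,j=4: total = 72+9 = 81
n=5,j=5: total = 81+10 = 91
n=5,j=6: total = 91+11 = 102
n=6,j=3: total = 102+9 = 111
n=6,j=4: total = 111+10 = 121
n=6,j=5: total = 121+11 = 132
n=6,j=6: total = 132+12 = 144
n=7,j=3: total = 144+10 = 154
n=7,j=4: total = 154+11 = 165
n=7,j=5: total = 165+12 = 177
n=7,j=6: total = 177+13 = 190

190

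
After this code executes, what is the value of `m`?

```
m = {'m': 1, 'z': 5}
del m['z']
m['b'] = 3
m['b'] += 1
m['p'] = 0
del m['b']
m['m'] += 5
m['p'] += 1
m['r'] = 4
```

del 'z' → {'m': 1}
m['b'] = 3 → {'m': 1, 'b': 3}
m['b'] = 3+1 = 4 → {'m': 1, 'b': 4}
m['p'] = 0 → {'m': 1, 'b': 4, 'p': 0}
del 'b' → {'m': 1, 'p': 0}
m['m'] = 1+5 = 6 → {'m': 6, 'p': 0}
m['p'] = 0+1 = 1 → {'m': 6, 'p': 1}
m['r'] = 4 → {'m': 6, 'p': 1, 'r': 4}

{'m': 6, 'p': 1, 'r': 4}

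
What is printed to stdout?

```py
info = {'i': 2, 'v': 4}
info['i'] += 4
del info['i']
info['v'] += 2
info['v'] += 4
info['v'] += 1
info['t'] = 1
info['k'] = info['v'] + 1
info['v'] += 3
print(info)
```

info['i'] = 2+4 = 6 → {'i': 6, 'v': 4}
del 'i' → {'v': 4}
info['v'] = 4+2 = 6 → {'v': 6}
info['v'] = 6+4 = 10 → {'v': 10}
info['v'] = 10+1 = 11 → {'v': 11}
info['t'] = 1 → {'v': 11, 't': 1}
info['k'] = info['v']+1 = 12 → {'v': 11, 't': 1, 'k': 12}
info['v'] = 11+3 = 14 → {'v': 14, 't': 1, 'k': 12}

{'v': 14, 't': 1, 'k': 12}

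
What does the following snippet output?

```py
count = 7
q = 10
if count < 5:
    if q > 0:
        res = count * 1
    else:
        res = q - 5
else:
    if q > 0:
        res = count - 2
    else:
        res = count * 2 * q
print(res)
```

count=7, q=10
count < 5 is False; q > 0 is True
→ res = count - 2 = 5

5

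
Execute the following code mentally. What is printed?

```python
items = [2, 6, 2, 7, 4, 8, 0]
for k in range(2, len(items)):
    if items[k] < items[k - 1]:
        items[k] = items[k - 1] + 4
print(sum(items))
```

98

k=2: 2<6, items[2] = 6+4 = 10 → [2, 6, 10, 7, 4, 8, 0]
k=3: 7<10, items[3] = 10+4 = 14 → [2, 6, 10, 14, 4, 8, 0]
k=4: 4<14, items[4] = 14+4 = 18 → [2, 6, 10, 14, 18, 8, 0]
k=5: 8<18, items[5] = 18+4 = 22 → [2, 6, 10, 14, 18, 22, 0]
k=6: 0<22, items[6] = 22+4 = 26 → [2, 6, 10, 14, 18, 22, 26]
sum = 98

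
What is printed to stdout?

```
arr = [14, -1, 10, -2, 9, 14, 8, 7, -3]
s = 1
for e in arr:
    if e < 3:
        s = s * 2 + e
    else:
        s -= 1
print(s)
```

-23

e=14: not <3, s = 1-1 = 0
e=-1: <3, s = 0*2+(-1) = -1
e=10: not <3, s = (-1)-1 = -2
e=-2: <3, s = (-2)*2+(-2) = -6
e=9: not <3, s = (-6)-1 = -7
e=14: not <3, s = (-7)-1 = -8
e=8: not <3, s = (-8)-1 = -9
e=7: not <3, s = (-9)-1 = -10
e=-3: <3, s = (-10)*2+(-3) = -23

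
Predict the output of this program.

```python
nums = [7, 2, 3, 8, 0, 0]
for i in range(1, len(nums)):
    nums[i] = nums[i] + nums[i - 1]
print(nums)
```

[7, 9, 12, 20, 20, 20]

i=1: nums[1] = 2+7 = 9 → [7, 9, 3, 8, 0, 0]
i=2: nums[2] = 3+9 = 12 → [7, 9, 12, 8, 0, 0]
i=3: nums[3] = 8+12 = 20 → [7, 9, 12, 20, 0, 0]
i=4: nums[4] = 0+20 = 20 → [7, 9, 12, 20, 20, 0]
i=5: nums[5] = 0+20 = 20 → [7, 9, 12, 20, 20, 20]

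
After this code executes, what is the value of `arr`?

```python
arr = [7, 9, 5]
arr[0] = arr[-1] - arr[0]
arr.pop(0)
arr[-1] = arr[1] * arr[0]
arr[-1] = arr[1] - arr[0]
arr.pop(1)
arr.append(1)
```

arr[0] = arr[-1]-arr[0] = 5-7 = -2 → [-2, 9, 5]
pop(0) removes -2 → [9, 5]
arr[-1] = arr[1]*arr[0] = 5*9 = 45 → [9, 45]
arr[-1] = arr[1]-arr[0] = 45-9 = 36 → [9, 36]
pop(1) removes 36 → [9]
append 1 → [9, 1]

[9, 1]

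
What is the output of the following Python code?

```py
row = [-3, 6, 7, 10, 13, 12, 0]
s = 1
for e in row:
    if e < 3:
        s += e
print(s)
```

e=-3: <3, s = 1+(-3) = -2
e=6: not <3
e=7: not <3
e=10: not <3
e=13: not <3
e=12: not <3
e=0: <3, s = (-2)+0 = -2

-2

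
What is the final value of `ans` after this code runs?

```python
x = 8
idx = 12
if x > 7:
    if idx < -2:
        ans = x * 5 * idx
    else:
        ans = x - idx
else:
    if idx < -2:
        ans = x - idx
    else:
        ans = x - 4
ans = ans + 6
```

x=8, idx=12
x > 7 is True; idx < -2 is False
→ ans = x - idx = -4
ans = (-4)+6 = 2

2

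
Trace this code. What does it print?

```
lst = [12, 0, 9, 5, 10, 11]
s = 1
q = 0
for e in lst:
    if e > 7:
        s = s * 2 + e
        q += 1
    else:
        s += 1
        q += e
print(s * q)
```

1719

e=12: >7, s = 1*2+12 = 14; q=1
e=0: not >7, s = 14+1 = 15; q=1
e=9: >7, s = 15*2+9 = 39; q=2
e=5: not >7, s = 39+1 = 40; q=7
e=10: >7, s = 40*2+10 = 90; q=8
e=11: >7, s = 90*2+11 = 191; q=9
s*q = 191*9 = 1719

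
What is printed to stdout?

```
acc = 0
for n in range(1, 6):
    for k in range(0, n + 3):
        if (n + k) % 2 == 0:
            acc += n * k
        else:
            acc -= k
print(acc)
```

n=1,k=0: odd sum, acc = 0-0 = 0
n=1,k=1: even sum, acc = 0+1 = 1
n=1,k=2: odd sum, acc = 1-2 = -1
n=1,k=3: even sum, acc = (-1)+3 = 2
n=2,k=0: even sum, acc = 2+0 = 2
n=2,k=1: odd sum, acc = 2-1 = 1
n=2,k=2: even sum, acc = 1+4 = 5
n=2,k=3: odd sum, acc = 5-3 = 2
n=2,k=4: even sum, acc = 2+8 = 10
n=3,k=0: odd sum, acc = 10-0 = 10
n=3,k=1: even sum, acc = 10+3 = 13
n=3,k=2: odd sum, acc = 13-2 = 11
n=3,k=3: even sum, acc = 11+9 = 20
n=3,k=4: odd sum, acc = 20-4 = 16
n=3,k=5: even sum, acc = 16+15 = 31
n=4,k=0: even sum, acc = 31+0 = 31
n=4,k=1: odd sum, acc = 31-1 = 30
n=4,k=2: even sum, acc = 30+8 = 38
n=4,k=3: odd sum, acc = 38-3 = 35
n=4,k=4: even sum, acc = 35+16 = 51
n=4,k=5: odd sum, acc = 51-5 = 46
n=4,k=6: even sum, acc = 46+24 = 70
n=5,k=0: odd sum, acc = 70-0 = 70
n=5,k=1: even sum, acc = 70+5 = 75
n=5,k=2: odd sum, acc = 75-2 = 73
n=5,k=3: even sum, acc = 73+15 = 88
n=5,k=4: odd sum, acc = 88-4 = 84
n=5,k=5: even sum, acc = 84+25 = 109
n=5,k=6: odd sum, acc = 109-6 = 103
n=5,k=7: even sum, acc = 103+35 = 138

138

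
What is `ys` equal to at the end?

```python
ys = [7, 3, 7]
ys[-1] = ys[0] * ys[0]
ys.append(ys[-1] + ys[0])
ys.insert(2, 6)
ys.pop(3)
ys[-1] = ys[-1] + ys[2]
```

[7, 3, 6, 62]

ys[-1] = ys[0]*ys[0] = 7*7 = 49 → [7, 3, 49]
append ys[-1]+ys[0] = 49+7 = 56 → [7, 3, 49, 56]
insert 6 at 2 → [7, 3, 6, 49, 56]
pop(3) removes 49 → [7, 3, 6, 56]
ys[-1] = ys[-1]+ys[2] = 56+6 = 62 → [7, 3, 6, 62]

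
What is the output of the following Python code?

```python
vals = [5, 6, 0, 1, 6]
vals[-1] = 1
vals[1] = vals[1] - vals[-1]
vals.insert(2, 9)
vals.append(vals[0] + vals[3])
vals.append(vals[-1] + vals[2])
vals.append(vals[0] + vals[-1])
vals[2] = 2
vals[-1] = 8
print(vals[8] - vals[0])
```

vals[-1] = 1 → [5, 6, 0, 1, 1]
vals[1] = vals[1]-vals[-1] = 6-1 = 5 → [5, 5, 0, 1, 1]
insert 9 at 2 → [5, 5, 9, 0, 1, 1]
append vals[0]+vals[3] = 5+0 = 5 → [5, 5, 9, 0, 1, 1, 5]
append vals[-1]+vals[2] = 5+9 = 14 → [5, 5, 9, 0, 1, 1, 5, 14]
append vals[0]+vals[-1] = 5+14 = 19 → [5, 5, 9, 0, 1, 1, 5, 14, 19]
vals[2] = 2 → [5, 5, 2, 0, 1, 1, 5, 14, 19]
vals[-1] = 8 → [5, 5, 2, 0, 1, 1, 5, 14, 8]
vals[8]-vals[0] = 8-5 = 3

3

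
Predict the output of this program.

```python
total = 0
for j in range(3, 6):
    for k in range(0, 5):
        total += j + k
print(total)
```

90

j=3,k=0: total = 0+3 = 3
j=3,k=1: total = 3+4 = 7
j=3,k=2: total = 7+5 = 12
j=3,k=3: total = 12+6 = 18
j=3,k=4: total = 18+7 = 25
j=4,k=0: total = 25+4 = 29
j=4,k=1: total = 29+5 = 34
j=4,k=2: total = 34+6 = 40
j=4,k=3: total = 40+7 = 47
j=4,k=4: total = 47+8 = 55
j=5,k=0: total = 55+5 = 60
j=5,k=1: total = 60+6 = 66
j=5,k=2: total = 66+7 = 73
j=5,k=3: total = 73+8 = 81
j=5,k=4: total = 81+9 = 90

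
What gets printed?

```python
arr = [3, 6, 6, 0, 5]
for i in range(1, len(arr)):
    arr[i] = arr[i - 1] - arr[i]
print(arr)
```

i=1: arr[1] = 3-6 = -3 → [3, -3, 6, 0, 5]
i=2: arr[2] = (-3)-6 = -9 → [3, -3, -9, 0, 5]
i=3: arr[3] = (-9)-0 = -9 → [3, -3, -9, -9, 5]
i=4: arr[4] = (-9)-5 = -14 → [3, -3, -9, -9, -14]

[3, -3, -9, -9, -14]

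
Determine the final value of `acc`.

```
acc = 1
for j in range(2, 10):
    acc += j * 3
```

j=2: acc = 1+2*3 = 7
j=3: acc = 7+3*3 = 16
j=4: acc = 16+4*3 = 28
j=5: acc = 28+5*3 = 43
j=6: acc = 43+6*3 = 61
j=7: acc = 61+7*3 = 82
j=8: acc = 82+8*3 = 106
j=9: acc = 106+9*3 = 133

133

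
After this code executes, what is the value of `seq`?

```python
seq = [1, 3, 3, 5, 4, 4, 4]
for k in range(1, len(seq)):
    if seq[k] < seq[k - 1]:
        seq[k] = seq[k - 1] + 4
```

k=1: 3>=1, unchanged → [1, 3, 3, 5, 4, 4, 4]
k=2: 3>=3, unchanged → [1, 3, 3, 5, 4, 4, 4]
k=3: 5>=3, unchanged → [1, 3, 3, 5, 4, 4, 4]
k=4: 4<5, seq[4] = 5+4 = 9 → [1, 3, 3, 5, 9, 4, 4]
k=5: 4<9, seq[5] = 9+4 = 13 → [1, 3, 3, 5, 9, 13, 4]
k=6: 4<13, seq[6] = 13+4 = 17 → [1, 3, 3, 5, 9, 13, 17]

[1, 3, 3, 5, 9, 13, 17]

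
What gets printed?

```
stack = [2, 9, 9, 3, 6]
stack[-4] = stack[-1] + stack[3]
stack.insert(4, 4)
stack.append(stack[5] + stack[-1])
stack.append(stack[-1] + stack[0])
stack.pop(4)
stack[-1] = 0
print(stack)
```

stack[-4] = stack[-1]+stack[3] = 6+3 = 9 → [2, 9, 9, 3, 6]
insert 4 at 4 → [2, 9, 9, 3, 4, 6]
append stack[5]+stack[-1] = 6+6 = 12 → [2, 9, 9, 3, 4, 6, 12]
append stack[-1]+stack[0] = 12+2 = 14 → [2, 9, 9, 3, 4, 6, 12, 14]
pop(4) removes 4 → [2, 9, 9, 3, 6, 12, 14]
stack[-1] = 0 → [2, 9, 9, 3, 6, 12, 0]

[2, 9, 9, 3, 6, 12, 0]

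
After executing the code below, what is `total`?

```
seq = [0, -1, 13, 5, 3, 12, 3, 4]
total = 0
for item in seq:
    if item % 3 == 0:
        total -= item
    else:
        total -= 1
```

item=0: %3==0, total = 0-0 = 0
item=-1: not %3==0, total = 0-1 = -1
item=13: not %3==0, total = (-1)-1 = -2
item=5: not %3==0, total = (-2)-1 = -3
item=3: %3==0, total = (-3)-3 = -6
item=12: %3==0, total = (-6)-12 = -18
item=3: %3==0, total = (-18)-3 = -21
item=4: not %3==0, total = (-21)-1 = -22

-22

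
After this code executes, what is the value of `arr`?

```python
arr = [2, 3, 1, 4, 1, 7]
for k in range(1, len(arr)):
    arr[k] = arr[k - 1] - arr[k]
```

[2, -1, -2, -6, -7, -14]

k=1: arr[1] = 2-3 = -1 → [2, -1, 1, 4, 1, 7]
k=2: arr[2] = (-1)-1 = -2 → [2, -1, -2, 4, 1, 7]
k=3: arr[3] = (-2)-4 = -6 → [2, -1, -2, -6, 1, 7]
k=4: arr[4] = (-6)-1 = -7 → [2, -1, -2, -6, -7, 7]
k=5: arr[5] = (-7)-7 = -14 → [2, -1, -2, -6, -7, -14]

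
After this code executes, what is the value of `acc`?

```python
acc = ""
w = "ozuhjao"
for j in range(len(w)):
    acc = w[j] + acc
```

'oajhuzo'

j=0: prepend 'o' → 'o'
j=1: prepend 'z' → 'zo'
j=2: prepend 'u' → 'uzo'
j=3: prepend 'h' → 'huzo'
j=4: prepend 'j' → 'jhuzo'
j=5: prepend 'a' → 'ajhuzo'
j=6: prepend 'o' → 'oajhuzo'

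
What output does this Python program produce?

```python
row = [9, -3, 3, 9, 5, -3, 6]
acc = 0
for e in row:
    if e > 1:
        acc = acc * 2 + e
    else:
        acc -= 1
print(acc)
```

e=9: >1, acc = 0*2+9 = 9
e=-3: not >1, acc = 9-1 = 8
e=3: >1, acc = 8*2+3 = 19
e=9: >1, acc = 19*2+9 = 47
e=5: >1, acc = 47*2+5 = 99
e=-3: not >1, acc = 99-1 = 98
e=6: >1, acc = 98*2+6 = 202

202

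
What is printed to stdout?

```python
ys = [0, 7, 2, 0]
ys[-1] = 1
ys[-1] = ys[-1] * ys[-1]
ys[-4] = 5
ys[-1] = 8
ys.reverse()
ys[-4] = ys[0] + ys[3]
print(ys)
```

[13, 2, 7, 5]

ys[-1] = 1 → [0, 7, 2, 1]
ys[-1] = ys[-1]*ys[-1] = 1*1 = 1 → [0, 7, 2, 1]
ys[-4] = 5 → [5, 7, 2, 1]
ys[-1] = 8 → [5, 7, 2, 8]
reverse → [8, 2, 7, 5]
ys[-4] = ys[0]+ys[3] = 8+5 = 13 → [13, 2, 7, 5]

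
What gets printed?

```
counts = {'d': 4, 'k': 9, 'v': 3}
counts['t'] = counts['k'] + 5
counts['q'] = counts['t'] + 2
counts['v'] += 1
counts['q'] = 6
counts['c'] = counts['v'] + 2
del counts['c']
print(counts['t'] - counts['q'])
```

counts['t'] = counts['k']+5 = 14 → {'d': 4, 'k': 9, 'v': 3, 't': 14}
counts['q'] = counts['t']+2 = 16 → {'d': 4, 'k': 9, 'v': 3, 't': 14, 'q': 16}
counts['v'] = 3+1 = 4 → {'d': 4, 'k': 9, 'v': 4, 't': 14, 'q': 16}
counts['q'] = 6 → {'d': 4, 'k': 9, 'v': 4, 't': 14, 'q': 6}
counts['c'] = counts['v']+2 = 6 → {'d': 4, 'k': 9, 'v': 4, 't': 14, 'q': 6, 'c': 6}
del 'c' → {'d': 4, 'k': 9, 'v': 4, 't': 14, 'q': 6}
counts['t']-counts['q'] = 14-6 = 8

8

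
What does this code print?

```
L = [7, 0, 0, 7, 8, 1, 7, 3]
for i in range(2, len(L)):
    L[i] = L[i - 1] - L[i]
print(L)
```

[7, 0, 0, -7, -15, -16, -23, -26]

i=2: L[2] = 0-0 = 0 → [7, 0, 0, 7, 8, 1, 7, 3]
i=3: L[3] = 0-7 = -7 → [7, 0, 0, -7, 8, 1, 7, 3]
i=4: L[4] = (-7)-8 = -15 → [7, 0, 0, -7, -15, 1, 7, 3]
i=5: L[5] = (-15)-1 = -16 → [7, 0, 0, -7, -15, -16, 7, 3]
i=6: L[6] = (-16)-7 = -23 → [7, 0, 0, -7, -15, -16, -23, 3]
i=7: L[7] = (-23)-3 = -26 → [7, 0, 0, -7, -15, -16, -23, -26]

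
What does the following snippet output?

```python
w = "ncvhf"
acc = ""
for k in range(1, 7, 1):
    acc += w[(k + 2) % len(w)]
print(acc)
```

k=1: add w[3]='h' → 'h'
k=2: add w[4]='f' → 'hf'
k=3: add w[0]='n' → 'hfn'
k=4: add w[1]='c' → 'hfnc'
k=5: add w[2]='v' → 'hfncv'
k=6: add w[3]='h' → 'hfncvh'

hfncvh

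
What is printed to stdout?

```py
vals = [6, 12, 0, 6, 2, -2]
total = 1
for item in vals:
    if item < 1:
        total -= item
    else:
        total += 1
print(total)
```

item=6: not <1, total = 1+1 = 2
item=12: not <1, total = 2+1 = 3
item=0: <1, total = 3-0 = 3
item=6: not <1, total = 3+1 = 4
item=2: not <1, total = 4+1 = 5
item=-2: <1, total = 5-(-2) = 7

7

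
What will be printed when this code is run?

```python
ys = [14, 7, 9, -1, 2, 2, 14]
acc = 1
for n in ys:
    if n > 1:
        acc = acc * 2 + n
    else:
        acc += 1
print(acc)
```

n=14: >1, acc = 1*2+14 = 16
n=7: >1, acc = 16*2+7 = 39
n=9: >1, acc = 39*2+9 = 87
n=-1: not >1, acc = 87+1 = 88
n=2: >1, acc = 88*2+2 = 178
n=2: >1, acc = 178*2+2 = 358
n=14: >1, acc = 358*2+14 = 730

730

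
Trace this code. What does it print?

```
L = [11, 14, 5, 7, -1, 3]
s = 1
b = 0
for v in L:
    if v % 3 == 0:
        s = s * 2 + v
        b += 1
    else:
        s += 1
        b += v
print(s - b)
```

-22

v=11: not %3==0, s = 1+1 = 2; b=11
v=14: not %3==0, s = 2+1 = 3; b=25
v=5: not %3==0, s = 3+1 = 4; b=30
v=7: not %3==0, s = 4+1 = 5; b=37
v=-1: not %3==0, s = 5+1 = 6; b=36
v=3: %3==0, s = 6*2+3 = 15; b=37
s-b = 15-37 = -22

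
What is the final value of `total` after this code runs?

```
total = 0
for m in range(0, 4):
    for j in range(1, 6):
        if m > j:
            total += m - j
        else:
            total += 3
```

m=0,j=1: not 0>1, total = 0+3 = 3
m=0,j=2: not 0>2, total = 3+3 = 6
m=0,j=3: not 0>3, total = 6+3 = 9
m=0,j=4: not 0>4, total = 9+3 = 12
m=0,j=5: not 0>5, total = 12+3 = 15
m=1,j=1: not 1>1, total = 15+3 = 18
m=1,j=2: not 1>2, total = 18+3 = 21
m=1,j=3: not 1>3, total = 21+3 = 24
m=1,j=4: not 1>4, total = 24+3 = 27
m=1,j=5: not 1>5, total = 27+3 = 30
m=2,j=1: 2>1, total = 30+1 = 31
m=2,j=2: not 2>2, total = 31+3 = 34
m=2,j=3: not 2>3, total = 34+3 = 37
m=2,j=4: not 2>4, total = 37+3 = 40
m=2,j=5: not 2>5, total = 40+3 = 43
m=3,j=1: 3>1, total = 43+2 = 45
m=3,j=2: 3>2, total = 45+1 = 46
m=3,j=3: not 3>3, total = 46+3 = 49
m=3,j=4: not 3>4, total = 49+3 = 52
m=3,j=5: not 3>5, total = 52+3 = 55

55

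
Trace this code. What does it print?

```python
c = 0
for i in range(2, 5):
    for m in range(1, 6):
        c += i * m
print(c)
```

i=2,m=1: c = 0+2 = 2
i=2,m=2: c = 2+4 = 6
i=2,m=3: c = 6+6 = 12
i=2,m=4: c = 12+8 = 20
i=2,m=5: c = 20+10 = 30
i=3,m=1: c = 30+3 = 33
i=3,m=2: c = 33+6 = 39
i=3,m=3: c = 39+9 = 48
i=3,m=4: c = 48+12 = 60
i=3,m=5: c = 60+15 = 75
i=4,m=1: c = 75+4 = 79
i=4,m=2: c = 79+8 = 87
i=4,m=3: c = 87+12 = 99
i=4,m=4: c = 99+16 = 115
i=4,m=5: c = 115+20 = 135

135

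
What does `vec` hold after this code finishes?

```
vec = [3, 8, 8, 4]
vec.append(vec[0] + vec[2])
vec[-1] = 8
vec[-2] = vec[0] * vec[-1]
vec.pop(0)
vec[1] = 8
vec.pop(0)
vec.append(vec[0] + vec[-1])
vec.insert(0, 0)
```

[0, 8, 24, 8, 16]

append vec[0]+vec[2] = 3+8 = 11 → [3, 8, 8, 4, 11]
vec[-1] = 8 → [3, 8, 8, 4, 8]
vec[-2] = vec[0]*vec[-1] = 3*8 = 24 → [3, 8, 8, 24, 8]
pop(0) removes 3 → [8, 8, 24, 8]
vec[1] = 8 → [8, 8, 24, 8]
pop(0) removes 8 → [8, 24, 8]
append vec[0]+vec[-1] = 8+8 = 16 → [8, 24, 8, 16]
insert 0 at 0 → [0, 8, 24, 8, 16]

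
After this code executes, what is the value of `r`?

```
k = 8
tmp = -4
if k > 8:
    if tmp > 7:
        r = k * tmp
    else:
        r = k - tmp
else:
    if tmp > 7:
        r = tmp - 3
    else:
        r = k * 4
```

k=8, tmp=-4
k > 8 is False; tmp > 7 is False
→ r = k * 4 = 32

32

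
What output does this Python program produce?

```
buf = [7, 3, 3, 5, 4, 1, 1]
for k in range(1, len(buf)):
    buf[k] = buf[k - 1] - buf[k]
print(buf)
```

k=1: buf[1] = 7-3 = 4 → [7, 4, 3, 5, 4, 1, 1]
k=2: buf[2] = 4-3 = 1 → [7, 4, 1, 5, 4, 1, 1]
k=3: buf[3] = 1-5 = -4 → [7, 4, 1, -4, 4, 1, 1]
k=4: buf[4] = (-4)-4 = -8 → [7, 4, 1, -4, -8, 1, 1]
k=5: buf[5] = (-8)-1 = -9 → [7, 4, 1, -4, -8, -9, 1]
k=6: buf[6] = (-9)-1 = -10 → [7, 4, 1, -4, -8, -9, -10]

[7, 4, 1, -4, -8, -9, -10]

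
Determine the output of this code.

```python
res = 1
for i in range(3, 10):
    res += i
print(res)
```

43

i=3: res = 1+3 = 4
i=4: res = 4+4 = 8
i=5: res = 8+5 = 13
i=6: res = 13+6 = 19
i=7: res = 19+7 = 26
i=8: res = 26+8 = 34
i=9: res = 34+9 = 43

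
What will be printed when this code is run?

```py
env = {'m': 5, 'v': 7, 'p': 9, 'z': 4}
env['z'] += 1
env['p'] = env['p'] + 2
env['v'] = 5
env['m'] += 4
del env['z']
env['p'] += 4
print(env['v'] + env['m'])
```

env['z'] = 4+1 = 5 → {'m': 5, 'v': 7, 'p': 9, 'z': 5}
env['p'] = env['p']+2 = 11 → {'m': 5, 'v': 7, 'p': 11, 'z': 5}
env['v'] = 5 → {'m': 5, 'v': 5, 'p': 11, 'z': 5}
env['m'] = 5+4 = 9 → {'m': 9, 'v': 5, 'p': 11, 'z': 5}
del 'z' → {'m': 9, 'v': 5, 'p': 11}
env['p'] = 11+4 = 15 → {'m': 9, 'v': 5, 'p': 15}
env['v']+env['m'] = 5+9 = 14

14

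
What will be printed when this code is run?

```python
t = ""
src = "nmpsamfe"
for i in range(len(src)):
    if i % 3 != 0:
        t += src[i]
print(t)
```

i=0: skip
i=1: add 'm' → 'm'
i=2: add 'p' → 'mp'
i=3: skip
i=4: add 'a' → 'mpa'
i=5: add 'm' → 'mpam'
i=6: skip
i=7: add 'e' → 'mpame'

mpame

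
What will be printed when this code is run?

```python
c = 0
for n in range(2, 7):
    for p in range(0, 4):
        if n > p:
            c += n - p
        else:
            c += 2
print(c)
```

57

n=2,p=0: 2>0, c = 0+2 = 2
n=2,p=1: 2>1, c = 2+1 = 3
n=2,p=2: not 2>2, c = 3+2 = 5
n=2,p=3: not 2>3, c = 5+2 = 7
n=3,p=0: 3>0, c = 7+3 = 10
n=3,p=1: 3>1, c = 10+2 = 12
n=3,p=2: 3>2, c = 12+1 = 13
n=3,p=3: not 3>3, c = 13+2 = 15
n=4,p=0: 4>0, c = 15+4 = 19
n=4,p=1: 4>1, c = 19+3 = 22
n=4,p=2: 4>2, c = 22+2 = 24
n=4,p=3: 4>3, c = 24+1 = 25
n=5,p=0: 5>0, c = 25+5 = 30
n=5,p=1: 5>1, c = 30+4 = 34
n=5,p=2: 5>2, c = 34+3 = 37
n=5,p=3: 5>3, c = 37+2 = 39
n=6,p=0: 6>0, c = 39+6 = 45
n=6,p=1: 6>1, c = 45+5 = 50
n=6,p=2: 6>2, c = 50+4 = 54
n=6,p=3: 6>3, c = 54+3 = 57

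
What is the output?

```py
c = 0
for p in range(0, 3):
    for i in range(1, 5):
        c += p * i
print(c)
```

30

p=0,i=1: c = 0+0 = 0
p=0,i=2: c = 0+0 = 0
p=0,i=3: c = 0+0 = 0
p=0,i=4: c = 0+0 = 0
p=1,i=1: c = 0+1 = 1
p=1,i=2: c = 1+2 = 3
p=1,i=3: c = 3+3 = 6
p=1,i=4: c = 6+4 = 10
p=2,i=1: c = 10+2 = 12
p=2,i=2: c = 12+4 = 16
p=2,i=3: c = 16+6 = 22
p=2,i=4: c = 22+8 = 30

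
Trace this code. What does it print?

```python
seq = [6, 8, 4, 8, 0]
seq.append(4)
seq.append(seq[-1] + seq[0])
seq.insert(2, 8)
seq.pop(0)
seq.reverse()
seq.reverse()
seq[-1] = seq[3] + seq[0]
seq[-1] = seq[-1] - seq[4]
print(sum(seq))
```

48

append 4 → [6, 8, 4, 8, 0, 4]
append seq[-1]+seq[0] = 4+6 = 10 → [6, 8, 4, 8, 0, 4, 10]
insert 8 at 2 → [6, 8, 8, 4, 8, 0, 4, 10]
pop(0) removes 6 → [8, 8, 4, 8, 0, 4, 10]
reverse → [10, 4, 0, 8, 4, 8, 8]
reverse → [8, 8, 4, 8, 0, 4, 10]
seq[-1] = seq[3]+seq[0] = 8+8 = 16 → [8, 8, 4, 8, 0, 4, 16]
seq[-1] = seq[-1]-seq[4] = 16-0 = 16 → [8, 8, 4, 8, 0, 4, 16]
sum = 48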